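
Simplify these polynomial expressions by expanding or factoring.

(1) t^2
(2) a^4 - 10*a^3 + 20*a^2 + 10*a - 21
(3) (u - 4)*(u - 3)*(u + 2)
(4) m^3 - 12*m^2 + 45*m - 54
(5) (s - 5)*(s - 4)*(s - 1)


(1) = t^2
(2) = (a - 7)*(a - 3)*(a - 1)*(a + 1)
(3) = u^3 - 5*u^2 - 2*u + 24
(4) = (m - 6)*(m - 3)^2
(5) = s^3 - 10*s^2 + 29*s - 20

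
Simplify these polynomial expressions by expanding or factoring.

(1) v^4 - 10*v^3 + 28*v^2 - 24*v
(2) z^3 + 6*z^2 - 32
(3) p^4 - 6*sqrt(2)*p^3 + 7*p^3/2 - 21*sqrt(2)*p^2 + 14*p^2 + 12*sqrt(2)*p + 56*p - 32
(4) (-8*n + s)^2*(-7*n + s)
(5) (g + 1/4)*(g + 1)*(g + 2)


(1) = v*(v - 6)*(v - 2)^2
(2) = (z - 2)*(z + 4)^2
(3) = (p - 1/2)*(p + 4)*(p - 4*sqrt(2))*(p - 2*sqrt(2))
(4) = -448*n^3 + 176*n^2*s - 23*n*s^2 + s^3
(5) = g^3 + 13*g^2/4 + 11*g/4 + 1/2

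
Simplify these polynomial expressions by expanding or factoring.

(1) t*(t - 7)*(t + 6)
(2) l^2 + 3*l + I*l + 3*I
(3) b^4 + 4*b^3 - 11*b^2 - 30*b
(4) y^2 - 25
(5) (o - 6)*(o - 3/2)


(1) = t^3 - t^2 - 42*t
(2) = (l + 3)*(l + I)
(3) = b*(b - 3)*(b + 2)*(b + 5)
(4) = (y - 5)*(y + 5)
(5) = o^2 - 15*o/2 + 9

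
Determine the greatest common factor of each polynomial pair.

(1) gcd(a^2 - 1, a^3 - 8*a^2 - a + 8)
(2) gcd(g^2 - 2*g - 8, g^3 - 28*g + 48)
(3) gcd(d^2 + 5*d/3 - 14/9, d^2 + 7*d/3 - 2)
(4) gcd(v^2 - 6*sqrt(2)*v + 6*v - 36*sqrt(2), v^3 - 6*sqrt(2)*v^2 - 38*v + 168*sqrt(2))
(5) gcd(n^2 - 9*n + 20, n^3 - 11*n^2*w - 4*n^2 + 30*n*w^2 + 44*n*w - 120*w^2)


(1) = a^2 - 1
(2) = gcd((g - 4)*(g + 2), (g - 4)*(g - 2)*(g + 6)) = g - 4
(3) = gcd((d - 2/3)*(d + 7/3), (d - 2/3)*(d + 3)) = d - 2/3
(4) = 1
(5) = n - 4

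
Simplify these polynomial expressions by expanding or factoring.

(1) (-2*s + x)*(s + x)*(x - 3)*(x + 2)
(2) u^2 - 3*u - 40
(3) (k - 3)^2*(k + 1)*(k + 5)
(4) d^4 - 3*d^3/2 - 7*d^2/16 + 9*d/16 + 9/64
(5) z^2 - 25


(1) = -2*s^2*x^2 + 2*s^2*x + 12*s^2 - s*x^3 + s*x^2 + 6*s*x + x^4 - x^3 - 6*x^2
(2) = (u - 8)*(u + 5)
(3) = k^4 - 22*k^2 + 24*k + 45
(4) = (d - 3/2)*(d - 3/4)*(d + 1/4)*(d + 1/2)
(5) = (z - 5)*(z + 5)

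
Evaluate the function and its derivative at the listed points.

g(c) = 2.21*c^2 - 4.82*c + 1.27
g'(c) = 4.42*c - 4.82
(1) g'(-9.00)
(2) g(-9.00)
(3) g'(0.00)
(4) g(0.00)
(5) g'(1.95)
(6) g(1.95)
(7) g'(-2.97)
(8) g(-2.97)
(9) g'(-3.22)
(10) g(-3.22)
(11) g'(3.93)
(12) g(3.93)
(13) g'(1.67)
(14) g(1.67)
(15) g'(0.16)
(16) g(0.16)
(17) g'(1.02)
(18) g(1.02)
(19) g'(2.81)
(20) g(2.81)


(1) = -44.60
(2) = 223.66
(3) = -4.82
(4) = 1.27
(5) = 3.80
(6) = 0.27
(7) = -17.95
(8) = 35.08
(9) = -19.05
(10) = 39.70
(11) = 12.55
(12) = 16.46
(13) = 2.56
(14) = -0.62
(15) = -4.11
(16) = 0.56
(17) = -0.31
(18) = -1.35
(19) = 7.60
(20) = 5.18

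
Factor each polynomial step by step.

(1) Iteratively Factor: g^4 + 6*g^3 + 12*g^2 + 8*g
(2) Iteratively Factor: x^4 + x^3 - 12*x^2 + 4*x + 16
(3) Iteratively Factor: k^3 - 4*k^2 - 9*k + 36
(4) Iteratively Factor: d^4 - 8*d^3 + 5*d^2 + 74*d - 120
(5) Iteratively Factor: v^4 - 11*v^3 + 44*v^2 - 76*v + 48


(1) = (g + 2)*(g^3 + 4*g^2 + 4*g) = (g + 2)^2*(g^2 + 2*g) = (g + 2)^3*(g)
(2) = (x + 4)*(x^3 - 3*x^2 + 4) = (x - 2)*(x + 4)*(x^2 - x - 2) = (x - 2)^2*(x + 4)*(x + 1)
(3) = (k - 4)*(k^2 - 9) = (k - 4)*(k - 3)*(k + 3)
(4) = (d - 2)*(d^3 - 6*d^2 - 7*d + 60) = (d - 5)*(d - 2)*(d^2 - d - 12) = (d - 5)*(d - 4)*(d - 2)*(d + 3)
(5) = (v - 4)*(v^3 - 7*v^2 + 16*v - 12) = (v - 4)*(v - 2)*(v^2 - 5*v + 6) = (v - 4)*(v - 3)*(v - 2)*(v - 2)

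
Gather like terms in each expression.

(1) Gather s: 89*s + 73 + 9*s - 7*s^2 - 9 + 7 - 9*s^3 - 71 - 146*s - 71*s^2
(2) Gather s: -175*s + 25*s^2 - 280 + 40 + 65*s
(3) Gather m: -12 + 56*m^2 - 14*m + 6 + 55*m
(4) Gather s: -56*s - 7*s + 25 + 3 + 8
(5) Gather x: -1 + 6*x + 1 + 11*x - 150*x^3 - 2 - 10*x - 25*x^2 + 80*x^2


(1) = -9*s^3 - 78*s^2 - 48*s
(2) = 25*s^2 - 110*s - 240
(3) = 56*m^2 + 41*m - 6
(4) = 36 - 63*s
(5) = -150*x^3 + 55*x^2 + 7*x - 2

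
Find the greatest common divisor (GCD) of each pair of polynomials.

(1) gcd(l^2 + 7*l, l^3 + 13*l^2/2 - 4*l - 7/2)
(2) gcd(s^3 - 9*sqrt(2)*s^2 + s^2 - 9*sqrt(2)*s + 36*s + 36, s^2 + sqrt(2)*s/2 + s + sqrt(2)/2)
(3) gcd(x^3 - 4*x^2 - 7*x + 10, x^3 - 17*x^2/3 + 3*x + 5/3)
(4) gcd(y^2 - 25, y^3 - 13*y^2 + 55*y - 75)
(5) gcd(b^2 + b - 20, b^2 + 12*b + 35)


(1) = l + 7
(2) = gcd((s + 1)*(s - 6*sqrt(2))*(s - 3*sqrt(2)), (s + 1)*(s + sqrt(2)/2)) = s + 1
(3) = x^2 - 6*x + 5
(4) = gcd((y - 5)*(y + 5), (y - 5)^2*(y - 3)) = y - 5
(5) = gcd((b - 4)*(b + 5), (b + 5)*(b + 7)) = b + 5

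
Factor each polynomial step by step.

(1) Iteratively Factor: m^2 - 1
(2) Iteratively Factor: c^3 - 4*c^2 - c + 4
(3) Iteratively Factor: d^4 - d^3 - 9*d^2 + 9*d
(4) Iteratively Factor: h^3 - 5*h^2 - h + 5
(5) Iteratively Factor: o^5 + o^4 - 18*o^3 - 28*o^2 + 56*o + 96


(1) = (m - 1)*(m + 1)
(2) = (c - 1)*(c^2 - 3*c - 4) = (c - 4)*(c - 1)*(c + 1)
(3) = (d - 3)*(d^3 + 2*d^2 - 3*d) = d*(d - 3)*(d^2 + 2*d - 3) = d*(d - 3)*(d + 3)*(d - 1)
(4) = (h - 1)*(h^2 - 4*h - 5) = (h - 5)*(h - 1)*(h + 1)
(5) = (o + 2)*(o^4 - o^3 - 16*o^2 + 4*o + 48) = (o - 2)*(o + 2)*(o^3 + o^2 - 14*o - 24) = (o - 2)*(o + 2)^2*(o^2 - o - 12) = (o - 4)*(o - 2)*(o + 2)^2*(o + 3)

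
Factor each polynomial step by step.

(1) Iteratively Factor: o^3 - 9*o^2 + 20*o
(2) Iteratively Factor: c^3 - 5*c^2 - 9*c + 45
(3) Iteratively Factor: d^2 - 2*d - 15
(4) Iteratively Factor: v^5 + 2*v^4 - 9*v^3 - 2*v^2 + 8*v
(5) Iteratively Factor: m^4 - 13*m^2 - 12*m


(1) = (o - 5)*(o^2 - 4*o) = (o - 5)*(o - 4)*(o)
(2) = (c - 5)*(c^2 - 9) = (c - 5)*(c - 3)*(c + 3)
(3) = (d + 3)*(d - 5)
(4) = (v - 1)*(v^4 + 3*v^3 - 6*v^2 - 8*v) = v*(v - 1)*(v^3 + 3*v^2 - 6*v - 8) = v*(v - 2)*(v - 1)*(v^2 + 5*v + 4) = v*(v - 2)*(v - 1)*(v + 4)*(v + 1)
(5) = (m)*(m^3 - 13*m - 12) = m*(m - 4)*(m^2 + 4*m + 3) = m*(m - 4)*(m + 1)*(m + 3)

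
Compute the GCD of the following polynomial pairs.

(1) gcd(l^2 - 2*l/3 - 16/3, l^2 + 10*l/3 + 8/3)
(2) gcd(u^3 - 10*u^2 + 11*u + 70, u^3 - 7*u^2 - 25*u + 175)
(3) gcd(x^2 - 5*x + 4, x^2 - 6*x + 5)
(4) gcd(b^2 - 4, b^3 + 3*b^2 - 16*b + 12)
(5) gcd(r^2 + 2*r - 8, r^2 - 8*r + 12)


(1) = gcd((l - 8/3)*(l + 2), (l + 4/3)*(l + 2)) = l + 2
(2) = gcd((u - 7)*(u - 5)*(u + 2), (u - 7)*(u - 5)*(u + 5)) = u^2 - 12*u + 35
(3) = gcd((x - 4)*(x - 1), (x - 5)*(x - 1)) = x - 1
(4) = b - 2
(5) = r - 2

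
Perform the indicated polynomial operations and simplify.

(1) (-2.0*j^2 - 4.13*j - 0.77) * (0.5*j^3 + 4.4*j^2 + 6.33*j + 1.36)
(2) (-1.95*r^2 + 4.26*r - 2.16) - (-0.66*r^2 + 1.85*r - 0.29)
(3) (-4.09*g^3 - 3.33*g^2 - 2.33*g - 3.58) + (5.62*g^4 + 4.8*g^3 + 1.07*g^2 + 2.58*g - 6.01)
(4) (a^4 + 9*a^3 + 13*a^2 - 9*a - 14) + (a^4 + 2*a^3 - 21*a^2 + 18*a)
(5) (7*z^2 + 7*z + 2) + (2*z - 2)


(1) = -1.0*j^5 - 10.865*j^4 - 31.217*j^3 - 32.2509*j^2 - 10.4909*j - 1.0472
(2) = -1.29*r^2 + 2.41*r - 1.87
(3) = 5.62*g^4 + 0.71*g^3 - 2.26*g^2 + 0.25*g - 9.59
(4) = 2*a^4 + 11*a^3 - 8*a^2 + 9*a - 14
(5) = 7*z^2 + 9*z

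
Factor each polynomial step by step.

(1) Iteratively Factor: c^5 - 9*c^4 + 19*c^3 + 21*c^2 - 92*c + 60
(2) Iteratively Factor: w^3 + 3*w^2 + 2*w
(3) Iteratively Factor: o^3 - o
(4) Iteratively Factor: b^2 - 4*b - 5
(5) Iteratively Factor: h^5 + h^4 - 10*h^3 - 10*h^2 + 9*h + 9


(1) = (c + 2)*(c^4 - 11*c^3 + 41*c^2 - 61*c + 30) = (c - 2)*(c + 2)*(c^3 - 9*c^2 + 23*c - 15) = (c - 2)*(c - 1)*(c + 2)*(c^2 - 8*c + 15) = (c - 5)*(c - 2)*(c - 1)*(c + 2)*(c - 3)
(2) = (w + 1)*(w^2 + 2*w) = (w + 1)*(w + 2)*(w)
(3) = (o + 1)*(o^2 - o) = o*(o + 1)*(o - 1)
(4) = (b + 1)*(b - 5)
(5) = (h + 3)*(h^4 - 2*h^3 - 4*h^2 + 2*h + 3) = (h + 1)*(h + 3)*(h^3 - 3*h^2 - h + 3) = (h - 3)*(h + 1)*(h + 3)*(h^2 - 1) = (h - 3)*(h - 1)*(h + 1)*(h + 3)*(h + 1)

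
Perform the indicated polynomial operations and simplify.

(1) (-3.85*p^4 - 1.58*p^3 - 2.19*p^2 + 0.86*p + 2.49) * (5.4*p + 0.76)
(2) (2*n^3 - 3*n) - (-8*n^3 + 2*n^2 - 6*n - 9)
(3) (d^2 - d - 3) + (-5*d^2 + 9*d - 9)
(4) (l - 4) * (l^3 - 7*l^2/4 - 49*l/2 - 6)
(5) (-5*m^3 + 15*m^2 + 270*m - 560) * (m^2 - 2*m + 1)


(1) = -20.79*p^5 - 11.458*p^4 - 13.0268*p^3 + 2.9796*p^2 + 14.0996*p + 1.8924
(2) = 10*n^3 - 2*n^2 + 3*n + 9
(3) = -4*d^2 + 8*d - 12
(4) = l^4 - 23*l^3/4 - 35*l^2/2 + 92*l + 24
(5) = -5*m^5 + 25*m^4 + 235*m^3 - 1085*m^2 + 1390*m - 560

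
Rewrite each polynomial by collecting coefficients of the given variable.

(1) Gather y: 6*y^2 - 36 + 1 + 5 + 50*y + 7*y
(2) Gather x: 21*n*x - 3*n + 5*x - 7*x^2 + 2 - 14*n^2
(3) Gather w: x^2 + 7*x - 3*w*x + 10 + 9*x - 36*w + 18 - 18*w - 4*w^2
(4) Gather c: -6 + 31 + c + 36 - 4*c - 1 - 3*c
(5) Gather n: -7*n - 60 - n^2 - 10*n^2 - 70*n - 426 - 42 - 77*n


(1) = 6*y^2 + 57*y - 30
(2) = -14*n^2 - 3*n - 7*x^2 + x*(21*n + 5) + 2
(3) = -4*w^2 + w*(-3*x - 54) + x^2 + 16*x + 28
(4) = 60 - 6*c
(5) = -11*n^2 - 154*n - 528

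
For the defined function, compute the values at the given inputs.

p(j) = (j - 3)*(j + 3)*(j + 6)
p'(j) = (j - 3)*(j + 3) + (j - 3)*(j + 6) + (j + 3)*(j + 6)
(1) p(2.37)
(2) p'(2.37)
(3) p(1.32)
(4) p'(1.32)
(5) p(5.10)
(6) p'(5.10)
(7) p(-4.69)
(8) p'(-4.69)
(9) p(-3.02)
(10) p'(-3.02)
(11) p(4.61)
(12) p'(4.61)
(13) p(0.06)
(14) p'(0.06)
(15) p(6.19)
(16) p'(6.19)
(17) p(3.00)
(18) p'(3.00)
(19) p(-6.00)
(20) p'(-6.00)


(1) = -28.32
(2) = 36.29
(3) = -53.13
(4) = 12.07
(5) = 188.81
(6) = 130.23
(7) = 17.02
(8) = 0.71
(9) = 0.36
(10) = -17.88
(11) = 129.99
(12) = 110.08
(13) = -54.52
(14) = -8.27
(15) = 357.36
(16) = 180.23
(17) = 0.00
(18) = 54.00
(19) = 0.00
(20) = 27.00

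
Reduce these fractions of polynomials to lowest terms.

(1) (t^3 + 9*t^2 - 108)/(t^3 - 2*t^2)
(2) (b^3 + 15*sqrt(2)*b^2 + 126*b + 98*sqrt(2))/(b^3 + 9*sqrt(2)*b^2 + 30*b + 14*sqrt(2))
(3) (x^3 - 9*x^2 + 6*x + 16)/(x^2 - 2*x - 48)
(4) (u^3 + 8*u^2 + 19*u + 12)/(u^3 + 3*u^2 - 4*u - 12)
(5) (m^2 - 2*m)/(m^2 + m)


(1) = (t^3 + 9*t^2 - 108)/(t^3 - 2*t^2)
(2) = (b + 7*sqrt(2))/(b + sqrt(2))
(3) = (x^2 - x - 2)/(x + 6)
(4) = (u^2 + 5*u + 4)/(u^2 - 4)
(5) = (m - 2)/(m + 1)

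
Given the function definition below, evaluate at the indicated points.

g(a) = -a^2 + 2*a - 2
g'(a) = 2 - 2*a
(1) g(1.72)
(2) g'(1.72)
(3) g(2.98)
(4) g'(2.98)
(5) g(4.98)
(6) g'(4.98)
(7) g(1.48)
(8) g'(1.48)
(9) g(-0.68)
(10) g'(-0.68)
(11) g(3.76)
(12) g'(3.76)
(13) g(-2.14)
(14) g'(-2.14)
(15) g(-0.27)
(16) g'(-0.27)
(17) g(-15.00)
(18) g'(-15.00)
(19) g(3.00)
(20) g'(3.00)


(1) = -1.52
(2) = -1.44
(3) = -4.92
(4) = -3.96
(5) = -16.84
(6) = -7.96
(7) = -1.23
(8) = -0.96
(9) = -3.82
(10) = 3.36
(11) = -8.62
(12) = -5.52
(13) = -10.86
(14) = 6.28
(15) = -2.61
(16) = 2.54
(17) = -257.00
(18) = 32.00
(19) = -5.00
(20) = -4.00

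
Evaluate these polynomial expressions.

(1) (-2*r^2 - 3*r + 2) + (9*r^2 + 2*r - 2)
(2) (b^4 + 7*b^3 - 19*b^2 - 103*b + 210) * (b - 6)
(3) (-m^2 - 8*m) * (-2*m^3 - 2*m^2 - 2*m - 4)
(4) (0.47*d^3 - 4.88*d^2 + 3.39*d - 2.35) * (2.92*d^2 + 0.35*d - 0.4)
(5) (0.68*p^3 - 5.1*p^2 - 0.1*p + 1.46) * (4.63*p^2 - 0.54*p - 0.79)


(1) = 7*r^2 - r
(2) = b^5 + b^4 - 61*b^3 + 11*b^2 + 828*b - 1260
(3) = 2*m^5 + 18*m^4 + 18*m^3 + 20*m^2 + 32*m
(4) = 1.3724*d^5 - 14.0851*d^4 + 8.0028*d^3 - 3.7235*d^2 - 2.1785*d + 0.94
(5) = 3.1484*p^5 - 23.9802*p^4 + 1.7538*p^3 + 10.8428*p^2 - 0.7094*p - 1.1534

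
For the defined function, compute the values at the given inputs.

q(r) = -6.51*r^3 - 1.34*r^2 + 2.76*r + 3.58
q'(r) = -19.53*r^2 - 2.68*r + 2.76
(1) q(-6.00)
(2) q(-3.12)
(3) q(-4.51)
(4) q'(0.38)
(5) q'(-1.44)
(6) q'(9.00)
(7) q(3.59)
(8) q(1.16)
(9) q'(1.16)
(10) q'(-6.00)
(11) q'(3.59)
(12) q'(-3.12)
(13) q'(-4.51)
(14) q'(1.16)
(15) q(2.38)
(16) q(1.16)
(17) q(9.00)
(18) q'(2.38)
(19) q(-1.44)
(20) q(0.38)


(1) = 1344.94
(2) = 179.64
(3) = 561.06
(4) = -1.08
(5) = -33.88
(6) = -1603.29
(7) = -304.99
(8) = -5.18
(9) = -26.63
(10) = -684.24
(11) = -258.57
(12) = -178.99
(13) = -382.40
(14) = -26.63
(15) = -85.20
(16) = -5.18
(17) = -4825.91
(18) = -114.24
(19) = 16.27
(20) = 4.08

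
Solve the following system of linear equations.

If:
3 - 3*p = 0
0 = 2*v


Then:
p = 1
v = 0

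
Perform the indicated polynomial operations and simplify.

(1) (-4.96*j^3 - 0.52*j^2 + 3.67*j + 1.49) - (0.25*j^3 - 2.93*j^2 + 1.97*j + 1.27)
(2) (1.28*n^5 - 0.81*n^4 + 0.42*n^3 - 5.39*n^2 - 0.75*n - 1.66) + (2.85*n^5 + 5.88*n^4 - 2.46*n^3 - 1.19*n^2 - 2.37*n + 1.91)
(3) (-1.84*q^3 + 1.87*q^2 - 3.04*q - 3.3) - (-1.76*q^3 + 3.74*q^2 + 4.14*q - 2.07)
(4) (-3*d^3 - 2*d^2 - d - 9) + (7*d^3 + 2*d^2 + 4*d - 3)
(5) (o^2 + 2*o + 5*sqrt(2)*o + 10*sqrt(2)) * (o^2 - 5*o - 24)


(1) = -5.21*j^3 + 2.41*j^2 + 1.7*j + 0.22
(2) = 4.13*n^5 + 5.07*n^4 - 2.04*n^3 - 6.58*n^2 - 3.12*n + 0.25
(3) = -0.08*q^3 - 1.87*q^2 - 7.18*q - 1.23
(4) = 4*d^3 + 3*d - 12
(5) = o^4 - 3*o^3 + 5*sqrt(2)*o^3 - 34*o^2 - 15*sqrt(2)*o^2 - 170*sqrt(2)*o - 48*o - 240*sqrt(2)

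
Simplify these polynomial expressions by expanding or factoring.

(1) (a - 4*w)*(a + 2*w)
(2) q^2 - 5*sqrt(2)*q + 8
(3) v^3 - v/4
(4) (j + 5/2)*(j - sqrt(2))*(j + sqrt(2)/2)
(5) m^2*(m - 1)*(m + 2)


(1) = a^2 - 2*a*w - 8*w^2
(2) = (q - 4*sqrt(2))*(q - sqrt(2))
(3) = v*(v - 1/2)*(v + 1/2)
(4) = j^3 - sqrt(2)*j^2/2 + 5*j^2/2 - 5*sqrt(2)*j/4 - j - 5/2
(5) = m^4 + m^3 - 2*m^2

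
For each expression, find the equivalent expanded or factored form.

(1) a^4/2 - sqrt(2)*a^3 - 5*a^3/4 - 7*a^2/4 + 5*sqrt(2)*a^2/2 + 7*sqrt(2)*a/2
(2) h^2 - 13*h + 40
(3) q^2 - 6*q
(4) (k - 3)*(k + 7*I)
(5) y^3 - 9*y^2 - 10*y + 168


(1) = a*(a/2 + 1/2)*(a - 7/2)*(a - 2*sqrt(2))
(2) = (h - 8)*(h - 5)
(3) = q*(q - 6)
(4) = k^2 - 3*k + 7*I*k - 21*I
(5) = (y - 7)*(y - 6)*(y + 4)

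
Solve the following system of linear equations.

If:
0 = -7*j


Then:
j = 0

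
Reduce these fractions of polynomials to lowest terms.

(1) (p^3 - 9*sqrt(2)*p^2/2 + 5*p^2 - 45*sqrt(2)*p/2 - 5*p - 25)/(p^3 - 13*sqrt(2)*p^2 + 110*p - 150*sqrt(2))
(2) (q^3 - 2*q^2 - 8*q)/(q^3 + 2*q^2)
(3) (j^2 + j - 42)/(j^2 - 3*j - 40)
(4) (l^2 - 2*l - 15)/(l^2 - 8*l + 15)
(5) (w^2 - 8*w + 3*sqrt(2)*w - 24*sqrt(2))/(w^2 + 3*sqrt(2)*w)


(1) = (2*p^2 + p*(sqrt(2) + 10) + 5*sqrt(2))/(2*p^2 - 16*sqrt(2)*p + 60)
(2) = (q - 4)/q
(3) = (j^2 + j - 42)/(j^2 - 3*j - 40)
(4) = (l + 3)/(l - 3)
(5) = (w - 8)/w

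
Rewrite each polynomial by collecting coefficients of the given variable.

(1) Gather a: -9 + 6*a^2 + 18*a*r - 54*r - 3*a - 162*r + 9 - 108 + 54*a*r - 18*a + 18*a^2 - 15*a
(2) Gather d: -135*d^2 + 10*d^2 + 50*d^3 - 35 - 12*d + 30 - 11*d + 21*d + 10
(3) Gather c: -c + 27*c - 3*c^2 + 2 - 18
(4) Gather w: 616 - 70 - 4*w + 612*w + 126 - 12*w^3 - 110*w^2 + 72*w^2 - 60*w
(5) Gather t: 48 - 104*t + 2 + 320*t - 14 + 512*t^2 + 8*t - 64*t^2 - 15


(1) = 24*a^2 + a*(72*r - 36) - 216*r - 108
(2) = 50*d^3 - 125*d^2 - 2*d + 5
(3) = -3*c^2 + 26*c - 16
(4) = -12*w^3 - 38*w^2 + 548*w + 672
(5) = 448*t^2 + 224*t + 21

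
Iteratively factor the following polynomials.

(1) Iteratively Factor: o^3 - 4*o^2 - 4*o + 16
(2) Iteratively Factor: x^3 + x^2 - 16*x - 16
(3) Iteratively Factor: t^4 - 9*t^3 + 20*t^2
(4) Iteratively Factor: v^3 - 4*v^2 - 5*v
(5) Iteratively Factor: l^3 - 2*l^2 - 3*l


(1) = (o - 4)*(o^2 - 4) = (o - 4)*(o + 2)*(o - 2)
(2) = (x + 4)*(x^2 - 3*x - 4) = (x + 1)*(x + 4)*(x - 4)
(3) = (t)*(t^3 - 9*t^2 + 20*t) = t*(t - 5)*(t^2 - 4*t) = t^2*(t - 5)*(t - 4)
(4) = (v)*(v^2 - 4*v - 5) = v*(v + 1)*(v - 5)
(5) = (l - 3)*(l^2 + l) = l*(l - 3)*(l + 1)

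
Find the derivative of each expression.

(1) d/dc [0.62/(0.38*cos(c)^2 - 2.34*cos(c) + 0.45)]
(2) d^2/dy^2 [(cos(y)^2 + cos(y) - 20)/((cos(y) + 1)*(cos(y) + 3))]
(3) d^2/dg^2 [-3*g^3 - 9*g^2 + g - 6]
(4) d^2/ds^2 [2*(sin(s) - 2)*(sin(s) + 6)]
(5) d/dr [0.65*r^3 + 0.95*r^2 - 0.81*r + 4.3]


(1) = (0.4712*cos(c) - 1.4508)*sin(c)/(0.38*cos(c)^2 - 2.34*cos(c) + 0.45)^2
(2) = (3*(1 - cos(2*y))^2 - 653*cos(y) + 290*cos(2*y) + 77*cos(3*y) - 1826)/(4*(cos(y) + 1)^2*(cos(y) + 3)^3)
(3) = -18*g - 18
(4) = -8*sin(s) + 4*cos(2*s)
(5) = 1.95*r^2 + 1.9*r - 0.81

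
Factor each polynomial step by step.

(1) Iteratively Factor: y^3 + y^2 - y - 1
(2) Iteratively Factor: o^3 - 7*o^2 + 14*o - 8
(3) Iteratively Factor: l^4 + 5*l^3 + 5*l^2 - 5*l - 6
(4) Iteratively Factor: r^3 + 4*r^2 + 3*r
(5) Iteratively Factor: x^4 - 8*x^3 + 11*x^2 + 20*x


(1) = (y - 1)*(y^2 + 2*y + 1) = (y - 1)*(y + 1)*(y + 1)
(2) = (o - 1)*(o^2 - 6*o + 8) = (o - 2)*(o - 1)*(o - 4)
(3) = (l + 2)*(l^3 + 3*l^2 - l - 3) = (l + 2)*(l + 3)*(l^2 - 1) = (l - 1)*(l + 2)*(l + 3)*(l + 1)
(4) = (r + 1)*(r^2 + 3*r) = r*(r + 1)*(r + 3)
(5) = (x + 1)*(x^3 - 9*x^2 + 20*x) = (x - 5)*(x + 1)*(x^2 - 4*x) = (x - 5)*(x - 4)*(x + 1)*(x)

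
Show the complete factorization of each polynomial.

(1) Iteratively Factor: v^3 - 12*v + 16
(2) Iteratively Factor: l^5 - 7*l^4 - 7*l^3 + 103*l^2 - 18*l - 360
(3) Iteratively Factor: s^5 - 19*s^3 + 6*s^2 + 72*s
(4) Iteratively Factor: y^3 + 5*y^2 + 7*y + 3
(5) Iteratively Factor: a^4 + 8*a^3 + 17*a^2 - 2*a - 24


(1) = (v + 4)*(v^2 - 4*v + 4) = (v - 2)*(v + 4)*(v - 2)
(2) = (l + 3)*(l^4 - 10*l^3 + 23*l^2 + 34*l - 120) = (l - 5)*(l + 3)*(l^3 - 5*l^2 - 2*l + 24) = (l - 5)*(l - 4)*(l + 3)*(l^2 - l - 6) = (l - 5)*(l - 4)*(l - 3)*(l + 3)*(l + 2)
(3) = (s - 3)*(s^4 + 3*s^3 - 10*s^2 - 24*s) = (s - 3)^2*(s^3 + 6*s^2 + 8*s) = s*(s - 3)^2*(s^2 + 6*s + 8) = s*(s - 3)^2*(s + 2)*(s + 4)
(4) = (y + 3)*(y^2 + 2*y + 1) = (y + 1)*(y + 3)*(y + 1)
(5) = (a + 4)*(a^3 + 4*a^2 + a - 6) = (a + 2)*(a + 4)*(a^2 + 2*a - 3) = (a + 2)*(a + 3)*(a + 4)*(a - 1)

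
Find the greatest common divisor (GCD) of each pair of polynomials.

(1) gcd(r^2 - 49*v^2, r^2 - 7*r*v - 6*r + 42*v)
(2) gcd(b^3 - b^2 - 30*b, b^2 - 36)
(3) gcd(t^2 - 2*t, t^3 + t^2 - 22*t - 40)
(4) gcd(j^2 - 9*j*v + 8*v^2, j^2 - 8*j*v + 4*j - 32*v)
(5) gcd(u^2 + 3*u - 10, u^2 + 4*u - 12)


(1) = r - 7*v
(2) = b - 6
(3) = 1
(4) = gcd((j - 8*v)*(j - v), (j + 4)*(j - 8*v)) = -j + 8*v
(5) = gcd((u - 2)*(u + 5), (u - 2)*(u + 6)) = u - 2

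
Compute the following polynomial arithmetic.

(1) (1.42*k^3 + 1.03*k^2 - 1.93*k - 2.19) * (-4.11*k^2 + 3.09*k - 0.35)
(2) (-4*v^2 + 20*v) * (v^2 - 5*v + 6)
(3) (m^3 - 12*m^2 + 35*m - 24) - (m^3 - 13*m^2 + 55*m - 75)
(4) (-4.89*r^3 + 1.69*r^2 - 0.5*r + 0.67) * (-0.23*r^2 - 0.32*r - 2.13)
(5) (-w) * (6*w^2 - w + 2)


(1) = -5.8362*k^5 + 0.1545*k^4 + 10.618*k^3 + 2.6767*k^2 - 6.0916*k + 0.7665
(2) = -4*v^4 + 40*v^3 - 124*v^2 + 120*v
(3) = m^2 - 20*m + 51
(4) = 1.1247*r^5 + 1.1761*r^4 + 9.9899*r^3 - 3.5938*r^2 + 0.8506*r - 1.4271
(5) = -6*w^3 + w^2 - 2*w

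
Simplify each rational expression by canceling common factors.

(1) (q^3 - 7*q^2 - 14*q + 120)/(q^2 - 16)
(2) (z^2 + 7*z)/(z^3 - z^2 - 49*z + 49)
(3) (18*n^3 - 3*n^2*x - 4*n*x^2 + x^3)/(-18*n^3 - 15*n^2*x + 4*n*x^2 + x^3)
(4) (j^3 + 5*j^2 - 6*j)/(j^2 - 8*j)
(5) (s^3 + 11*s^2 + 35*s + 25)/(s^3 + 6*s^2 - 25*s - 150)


(1) = (q^2 - 11*q + 30)/(q - 4)
(2) = z/(z^2 - 8*z + 7)
(3) = (-6*n^2 - n*x + x^2)/(6*n^2 + 7*n*x + x^2)
(4) = (j^2 + 5*j - 6)/(j - 8)
(5) = (s^2 + 6*s + 5)/(s^2 + s - 30)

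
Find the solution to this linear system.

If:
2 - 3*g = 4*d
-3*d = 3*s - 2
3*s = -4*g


Then:
d = 14/25
g = -2/25
s = 8/75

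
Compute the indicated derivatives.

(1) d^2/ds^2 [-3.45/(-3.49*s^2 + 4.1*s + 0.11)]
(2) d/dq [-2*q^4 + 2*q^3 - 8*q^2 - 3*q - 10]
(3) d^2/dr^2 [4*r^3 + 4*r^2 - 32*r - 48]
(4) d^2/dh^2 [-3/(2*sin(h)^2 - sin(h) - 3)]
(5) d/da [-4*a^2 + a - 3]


(1) = (84.04269*s^2 - 98.7321*s - 3.45*(6.98*s - 4.1)*(13.96*s - 8.2) - 2.64891)/(-3.49*s^2 + 4.1*s + 0.11)^3
(2) = -8*q^3 + 6*q^2 - 16*q - 3
(3) = 24*r + 8
(4) = 3*(16*sin(h)^3 - 22*sin(h)^2 + 23*sin(h) - 14)/((sin(h) + 1)^2*(2*sin(h) - 3)^3)
(5) = 1 - 8*a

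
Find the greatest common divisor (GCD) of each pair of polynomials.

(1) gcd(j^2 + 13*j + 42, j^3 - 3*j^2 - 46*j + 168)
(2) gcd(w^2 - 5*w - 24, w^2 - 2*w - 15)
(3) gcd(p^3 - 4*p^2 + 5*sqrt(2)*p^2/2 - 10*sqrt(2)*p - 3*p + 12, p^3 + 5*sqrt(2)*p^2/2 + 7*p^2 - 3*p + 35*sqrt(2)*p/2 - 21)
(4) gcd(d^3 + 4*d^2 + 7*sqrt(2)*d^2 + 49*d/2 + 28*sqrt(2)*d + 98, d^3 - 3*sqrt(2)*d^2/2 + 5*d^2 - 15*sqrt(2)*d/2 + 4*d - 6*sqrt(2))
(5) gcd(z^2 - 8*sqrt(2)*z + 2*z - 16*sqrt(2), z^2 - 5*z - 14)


(1) = gcd((j + 6)*(j + 7), (j - 6)*(j - 4)*(j + 7)) = j + 7
(2) = w + 3
(3) = p^2 + 5*sqrt(2)*p/2 - 3
(4) = gcd((d + 4)*(d + 7*sqrt(2)/2)^2, (d + 1)*(d + 4)*(d - 3*sqrt(2)/2)) = d + 4
(5) = z + 2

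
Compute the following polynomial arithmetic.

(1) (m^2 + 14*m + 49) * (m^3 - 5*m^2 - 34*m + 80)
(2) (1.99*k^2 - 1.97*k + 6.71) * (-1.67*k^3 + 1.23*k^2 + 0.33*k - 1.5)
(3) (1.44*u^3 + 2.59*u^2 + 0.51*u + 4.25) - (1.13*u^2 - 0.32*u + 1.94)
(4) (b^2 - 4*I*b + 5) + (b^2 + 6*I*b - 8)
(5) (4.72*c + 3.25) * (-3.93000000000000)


(1) = m^5 + 9*m^4 - 55*m^3 - 641*m^2 - 546*m + 3920
(2) = -3.3233*k^5 + 5.7376*k^4 - 12.9721*k^3 + 4.6182*k^2 + 5.1693*k - 10.065
(3) = 1.44*u^3 + 1.46*u^2 + 0.83*u + 2.31
(4) = 2*b^2 + 2*I*b - 3
(5) = -18.5496*c - 12.7725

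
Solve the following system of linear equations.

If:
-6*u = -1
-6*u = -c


Then:
c = 1
u = 1/6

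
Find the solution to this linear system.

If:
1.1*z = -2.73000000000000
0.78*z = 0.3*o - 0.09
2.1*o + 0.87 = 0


Then:
No Solution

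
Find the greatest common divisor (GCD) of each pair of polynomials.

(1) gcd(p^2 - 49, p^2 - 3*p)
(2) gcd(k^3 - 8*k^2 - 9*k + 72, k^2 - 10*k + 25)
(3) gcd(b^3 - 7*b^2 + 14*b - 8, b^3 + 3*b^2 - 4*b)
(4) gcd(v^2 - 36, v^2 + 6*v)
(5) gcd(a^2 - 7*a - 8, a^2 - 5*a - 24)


(1) = 1
(2) = gcd((k - 8)*(k - 3)*(k + 3), (k - 5)^2) = 1
(3) = gcd((b - 4)*(b - 2)*(b - 1), b*(b - 1)*(b + 4)) = b - 1
(4) = gcd((v - 6)*(v + 6), v*(v + 6)) = v + 6
(5) = gcd((a - 8)*(a + 1), (a - 8)*(a + 3)) = a - 8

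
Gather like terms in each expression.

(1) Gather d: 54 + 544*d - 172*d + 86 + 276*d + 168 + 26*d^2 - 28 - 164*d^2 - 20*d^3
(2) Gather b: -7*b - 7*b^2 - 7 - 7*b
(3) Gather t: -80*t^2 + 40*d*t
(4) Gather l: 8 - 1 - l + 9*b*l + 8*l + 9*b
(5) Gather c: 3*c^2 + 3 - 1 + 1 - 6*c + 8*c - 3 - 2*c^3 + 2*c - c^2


(1) = -20*d^3 - 138*d^2 + 648*d + 280
(2) = -7*b^2 - 14*b - 7
(3) = 40*d*t - 80*t^2
(4) = 9*b + l*(9*b + 7) + 7
(5) = -2*c^3 + 2*c^2 + 4*c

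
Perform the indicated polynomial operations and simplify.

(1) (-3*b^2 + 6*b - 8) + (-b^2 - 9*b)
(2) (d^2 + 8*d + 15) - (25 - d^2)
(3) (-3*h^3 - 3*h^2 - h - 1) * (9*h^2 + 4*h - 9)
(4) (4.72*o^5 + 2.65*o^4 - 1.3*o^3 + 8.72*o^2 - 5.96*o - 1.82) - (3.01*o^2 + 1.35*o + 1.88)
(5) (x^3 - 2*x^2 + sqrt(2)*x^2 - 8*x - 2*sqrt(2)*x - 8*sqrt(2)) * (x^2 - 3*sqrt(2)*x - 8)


(1) = -4*b^2 - 3*b - 8
(2) = 2*d^2 + 8*d - 10
(3) = -27*h^5 - 39*h^4 + 6*h^3 + 14*h^2 + 5*h + 9
(4) = 4.72*o^5 + 2.65*o^4 - 1.3*o^3 + 5.71*o^2 - 7.31*o - 3.7
(5) = x^5 - 2*sqrt(2)*x^4 - 2*x^4 - 22*x^3 + 4*sqrt(2)*x^3 + 8*sqrt(2)*x^2 + 28*x^2 + 16*sqrt(2)*x + 112*x + 64*sqrt(2)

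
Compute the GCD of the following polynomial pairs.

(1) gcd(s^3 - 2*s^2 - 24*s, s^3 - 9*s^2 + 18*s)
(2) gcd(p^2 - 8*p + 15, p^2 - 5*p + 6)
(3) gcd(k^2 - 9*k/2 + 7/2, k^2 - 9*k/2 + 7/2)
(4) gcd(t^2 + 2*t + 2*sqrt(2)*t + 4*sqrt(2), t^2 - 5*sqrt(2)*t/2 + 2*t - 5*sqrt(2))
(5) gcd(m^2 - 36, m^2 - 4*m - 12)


(1) = s^2 - 6*s
(2) = p - 3
(3) = k^2 - 9*k/2 + 7/2
(4) = t + 2
(5) = m - 6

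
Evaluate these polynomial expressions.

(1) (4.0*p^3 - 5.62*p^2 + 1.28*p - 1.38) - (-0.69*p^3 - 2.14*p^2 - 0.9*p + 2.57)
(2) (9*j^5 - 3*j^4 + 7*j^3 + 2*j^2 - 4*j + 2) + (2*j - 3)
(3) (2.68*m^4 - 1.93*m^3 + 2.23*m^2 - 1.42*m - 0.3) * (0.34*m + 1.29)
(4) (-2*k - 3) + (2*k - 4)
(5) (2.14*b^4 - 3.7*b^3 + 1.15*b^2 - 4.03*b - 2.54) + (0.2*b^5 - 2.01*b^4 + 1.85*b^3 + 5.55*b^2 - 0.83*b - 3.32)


(1) = 4.69*p^3 - 3.48*p^2 + 2.18*p - 3.95
(2) = 9*j^5 - 3*j^4 + 7*j^3 + 2*j^2 - 2*j - 1
(3) = 0.9112*m^5 + 2.801*m^4 - 1.7315*m^3 + 2.3939*m^2 - 1.9338*m - 0.387
(4) = -7
(5) = 0.2*b^5 + 0.13*b^4 - 1.85*b^3 + 6.7*b^2 - 4.86*b - 5.86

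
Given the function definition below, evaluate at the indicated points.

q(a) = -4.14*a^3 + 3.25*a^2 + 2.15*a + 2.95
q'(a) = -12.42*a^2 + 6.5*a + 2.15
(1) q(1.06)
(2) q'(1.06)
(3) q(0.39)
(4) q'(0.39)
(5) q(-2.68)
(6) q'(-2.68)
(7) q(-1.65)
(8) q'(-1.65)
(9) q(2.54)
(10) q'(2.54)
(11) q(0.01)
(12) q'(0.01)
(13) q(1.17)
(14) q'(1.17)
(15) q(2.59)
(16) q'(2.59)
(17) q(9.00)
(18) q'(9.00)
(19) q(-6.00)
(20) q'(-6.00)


(1) = 3.95
(2) = -4.92
(3) = 4.04
(4) = 2.80
(5) = 100.22
(6) = -104.48
(7) = 26.85
(8) = -42.39
(9) = -38.46
(10) = -61.47
(11) = 2.97
(12) = 2.21
(13) = 3.28
(14) = -7.25
(15) = -41.61
(16) = -64.33
(17) = -2732.51
(18) = -945.37
(19) = 1001.29
(20) = -483.97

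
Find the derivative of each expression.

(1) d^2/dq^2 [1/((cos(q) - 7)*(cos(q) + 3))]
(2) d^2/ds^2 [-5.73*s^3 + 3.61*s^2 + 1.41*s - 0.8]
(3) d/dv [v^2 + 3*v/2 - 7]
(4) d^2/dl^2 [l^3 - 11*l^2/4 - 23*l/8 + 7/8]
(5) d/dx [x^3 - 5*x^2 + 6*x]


(1) = (-4*sin(q)^4 + 102*sin(q)^2 + 69*cos(q) + 3*cos(3*q) - 24)/((cos(q) - 7)^3*(cos(q) + 3)^3)
(2) = 7.22 - 34.38*s
(3) = 2*v + 3/2
(4) = 6*l - 11/2
(5) = 3*x^2 - 10*x + 6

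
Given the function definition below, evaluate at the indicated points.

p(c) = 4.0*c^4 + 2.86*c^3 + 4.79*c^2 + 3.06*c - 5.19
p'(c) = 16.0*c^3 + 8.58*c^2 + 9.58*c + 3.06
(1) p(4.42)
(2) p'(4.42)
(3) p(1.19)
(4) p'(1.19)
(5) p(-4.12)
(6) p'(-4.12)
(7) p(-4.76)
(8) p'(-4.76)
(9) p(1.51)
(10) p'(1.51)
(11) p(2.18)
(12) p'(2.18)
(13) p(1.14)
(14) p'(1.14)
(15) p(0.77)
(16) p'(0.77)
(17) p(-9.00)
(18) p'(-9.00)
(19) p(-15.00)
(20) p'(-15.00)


(1) = 1875.56
(2) = 1594.64
(3) = 18.08
(4) = 53.57
(5) = 1016.02
(6) = -1009.72
(7) = 1833.79
(8) = -1573.74
(9) = 40.99
(10) = 92.18
(11) = 144.22
(12) = 230.48
(13) = 15.52
(14) = 48.84
(15) = 2.72
(16) = 22.83
(17) = 24514.32
(18) = -11052.18
(19) = 193874.16
(20) = -52210.14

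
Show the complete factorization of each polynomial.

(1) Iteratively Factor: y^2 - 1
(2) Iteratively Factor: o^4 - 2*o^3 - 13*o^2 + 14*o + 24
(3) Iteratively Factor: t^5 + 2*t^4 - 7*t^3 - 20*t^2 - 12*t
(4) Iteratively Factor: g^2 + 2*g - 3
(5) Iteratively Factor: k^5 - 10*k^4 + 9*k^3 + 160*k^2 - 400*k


(1) = (y + 1)*(y - 1)
(2) = (o - 2)*(o^3 - 13*o - 12) = (o - 2)*(o + 3)*(o^2 - 3*o - 4) = (o - 4)*(o - 2)*(o + 3)*(o + 1)
(3) = (t + 2)*(t^4 - 7*t^2 - 6*t) = t*(t + 2)*(t^3 - 7*t - 6) = t*(t + 1)*(t + 2)*(t^2 - t - 6) = t*(t + 1)*(t + 2)^2*(t - 3)
(4) = (g + 3)*(g - 1)
(5) = (k - 5)*(k^4 - 5*k^3 - 16*k^2 + 80*k) = (k - 5)*(k + 4)*(k^3 - 9*k^2 + 20*k) = (k - 5)^2*(k + 4)*(k^2 - 4*k) = k*(k - 5)^2*(k + 4)*(k - 4)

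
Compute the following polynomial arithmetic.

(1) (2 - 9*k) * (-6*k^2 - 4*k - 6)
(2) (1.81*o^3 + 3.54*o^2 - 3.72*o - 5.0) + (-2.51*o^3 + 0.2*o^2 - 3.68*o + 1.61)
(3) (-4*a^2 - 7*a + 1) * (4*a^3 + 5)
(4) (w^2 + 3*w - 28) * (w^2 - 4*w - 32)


(1) = 54*k^3 + 24*k^2 + 46*k - 12
(2) = -0.7*o^3 + 3.74*o^2 - 7.4*o - 3.39
(3) = -16*a^5 - 28*a^4 + 4*a^3 - 20*a^2 - 35*a + 5
(4) = w^4 - w^3 - 72*w^2 + 16*w + 896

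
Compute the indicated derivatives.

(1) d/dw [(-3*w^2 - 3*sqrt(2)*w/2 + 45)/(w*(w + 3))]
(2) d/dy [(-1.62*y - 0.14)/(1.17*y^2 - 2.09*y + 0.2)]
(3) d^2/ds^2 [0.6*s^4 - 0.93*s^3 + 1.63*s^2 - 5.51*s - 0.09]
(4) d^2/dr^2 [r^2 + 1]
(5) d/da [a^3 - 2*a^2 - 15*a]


(1) = 3*(-6*w^2 + sqrt(2)*w^2 - 60*w - 90)/(2*w^2*(w^2 + 6*w + 9))
(2) = (1.8954*y^2 + 0.3276*y - 0.6166)/(1.3689*y^4 - 4.8906*y^3 + 4.8361*y^2 - 0.836*y + 0.04)
(3) = 7.2*s^2 - 5.58*s + 3.26
(4) = 2
(5) = 3*a^2 - 4*a - 15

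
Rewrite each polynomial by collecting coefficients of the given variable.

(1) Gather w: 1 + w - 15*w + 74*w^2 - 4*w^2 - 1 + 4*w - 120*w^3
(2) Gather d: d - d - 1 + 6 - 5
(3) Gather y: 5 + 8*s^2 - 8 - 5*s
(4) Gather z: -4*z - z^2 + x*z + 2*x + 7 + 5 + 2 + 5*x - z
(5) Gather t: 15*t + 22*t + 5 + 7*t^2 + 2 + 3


(1) = -120*w^3 + 70*w^2 - 10*w
(2) = 0
(3) = 8*s^2 - 5*s - 3
(4) = 7*x - z^2 + z*(x - 5) + 14
(5) = 7*t^2 + 37*t + 10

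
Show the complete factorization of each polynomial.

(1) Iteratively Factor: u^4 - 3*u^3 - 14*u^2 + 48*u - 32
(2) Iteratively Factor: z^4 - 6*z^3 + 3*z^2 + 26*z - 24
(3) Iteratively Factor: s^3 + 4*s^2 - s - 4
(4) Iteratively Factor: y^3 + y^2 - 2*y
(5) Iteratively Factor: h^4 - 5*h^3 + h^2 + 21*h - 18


(1) = (u - 4)*(u^3 + u^2 - 10*u + 8) = (u - 4)*(u - 1)*(u^2 + 2*u - 8) = (u - 4)*(u - 1)*(u + 4)*(u - 2)
(2) = (z - 1)*(z^3 - 5*z^2 - 2*z + 24) = (z - 1)*(z + 2)*(z^2 - 7*z + 12) = (z - 4)*(z - 1)*(z + 2)*(z - 3)
(3) = (s + 1)*(s^2 + 3*s - 4) = (s - 1)*(s + 1)*(s + 4)
(4) = (y)*(y^2 + y - 2) = y*(y - 1)*(y + 2)
(5) = (h - 1)*(h^3 - 4*h^2 - 3*h + 18) = (h - 3)*(h - 1)*(h^2 - h - 6) = (h - 3)^2*(h - 1)*(h + 2)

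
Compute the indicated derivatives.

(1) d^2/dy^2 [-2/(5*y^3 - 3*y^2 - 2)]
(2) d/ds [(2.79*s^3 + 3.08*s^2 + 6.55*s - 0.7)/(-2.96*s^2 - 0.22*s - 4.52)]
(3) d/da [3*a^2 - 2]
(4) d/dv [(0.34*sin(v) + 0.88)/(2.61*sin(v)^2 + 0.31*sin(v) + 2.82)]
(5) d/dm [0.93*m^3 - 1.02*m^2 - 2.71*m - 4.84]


(1) = 12*(3*y^2*(5*y - 2)^2 + (5*y - 1)*(-5*y^3 + 3*y^2 + 2))/(-5*y^3 + 3*y^2 + 2)^3
(2) = (-8.2584*s^4 - 1.2276*s^3 - 19.122*s^2 - 31.9872*s - 29.76)/(8.7616*s^4 + 1.3024*s^3 + 26.8068*s^2 + 1.9888*s + 20.4304)
(3) = 6*a
(4) = (-0.8874*sin(v)^2 - 4.5936*sin(v) + 0.686)*cos(v)/(6.8121*sin(v)^4 + 1.6182*sin(v)^3 + 14.8165*sin(v)^2 + 1.7484*sin(v) + 7.9524)
(5) = 2.79*m^2 - 2.04*m - 2.71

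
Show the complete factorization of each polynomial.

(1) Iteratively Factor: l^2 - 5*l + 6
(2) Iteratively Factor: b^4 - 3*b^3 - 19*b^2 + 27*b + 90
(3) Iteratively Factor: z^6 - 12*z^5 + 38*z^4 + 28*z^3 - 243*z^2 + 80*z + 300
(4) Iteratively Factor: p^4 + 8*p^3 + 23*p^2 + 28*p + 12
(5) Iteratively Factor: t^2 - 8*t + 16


(1) = (l - 2)*(l - 3)
(2) = (b - 3)*(b^3 - 19*b - 30) = (b - 3)*(b + 3)*(b^2 - 3*b - 10) = (b - 5)*(b - 3)*(b + 3)*(b + 2)
(3) = (z + 2)*(z^5 - 14*z^4 + 66*z^3 - 104*z^2 - 35*z + 150) = (z + 1)*(z + 2)*(z^4 - 15*z^3 + 81*z^2 - 185*z + 150) = (z - 2)*(z + 1)*(z + 2)*(z^3 - 13*z^2 + 55*z - 75) = (z - 5)*(z - 2)*(z + 1)*(z + 2)*(z^2 - 8*z + 15) = (z - 5)*(z - 3)*(z - 2)*(z + 1)*(z + 2)*(z - 5)
(4) = (p + 1)*(p^3 + 7*p^2 + 16*p + 12) = (p + 1)*(p + 3)*(p^2 + 4*p + 4) = (p + 1)*(p + 2)*(p + 3)*(p + 2)
(5) = (t - 4)*(t - 4)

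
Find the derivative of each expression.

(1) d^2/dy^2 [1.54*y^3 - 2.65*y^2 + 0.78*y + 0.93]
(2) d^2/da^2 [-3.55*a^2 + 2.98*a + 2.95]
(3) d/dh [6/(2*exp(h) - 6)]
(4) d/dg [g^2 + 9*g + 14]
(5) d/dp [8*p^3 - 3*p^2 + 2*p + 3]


(1) = 9.24*y - 5.3
(2) = -7.10000000000000
(3) = -3*exp(h)/(exp(h) - 3)^2
(4) = 2*g + 9
(5) = 24*p^2 - 6*p + 2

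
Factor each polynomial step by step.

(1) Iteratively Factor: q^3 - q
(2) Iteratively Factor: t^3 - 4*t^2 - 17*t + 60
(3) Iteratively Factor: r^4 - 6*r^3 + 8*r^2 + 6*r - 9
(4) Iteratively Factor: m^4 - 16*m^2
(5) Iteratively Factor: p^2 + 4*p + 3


(1) = (q + 1)*(q^2 - q) = q*(q + 1)*(q - 1)
(2) = (t - 3)*(t^2 - t - 20) = (t - 3)*(t + 4)*(t - 5)
(3) = (r - 1)*(r^3 - 5*r^2 + 3*r + 9) = (r - 3)*(r - 1)*(r^2 - 2*r - 3) = (r - 3)^2*(r - 1)*(r + 1)
(4) = (m)*(m^3 - 16*m) = m*(m + 4)*(m^2 - 4*m) = m*(m - 4)*(m + 4)*(m)
(5) = (p + 1)*(p + 3)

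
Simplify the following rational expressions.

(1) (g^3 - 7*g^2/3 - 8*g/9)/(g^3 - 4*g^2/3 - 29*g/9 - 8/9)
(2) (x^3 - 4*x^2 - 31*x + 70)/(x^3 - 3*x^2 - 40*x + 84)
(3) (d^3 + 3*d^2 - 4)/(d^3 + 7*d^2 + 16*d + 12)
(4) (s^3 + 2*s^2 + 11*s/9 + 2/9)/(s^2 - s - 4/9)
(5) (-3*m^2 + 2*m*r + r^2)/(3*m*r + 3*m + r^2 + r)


(1) = g/(g + 1)
(2) = (x + 5)/(x + 6)
(3) = (d - 1)/(d + 3)
(4) = (3*s^2 + 5*s + 2)/(3*s - 4)
(5) = (-m + r)/(r + 1)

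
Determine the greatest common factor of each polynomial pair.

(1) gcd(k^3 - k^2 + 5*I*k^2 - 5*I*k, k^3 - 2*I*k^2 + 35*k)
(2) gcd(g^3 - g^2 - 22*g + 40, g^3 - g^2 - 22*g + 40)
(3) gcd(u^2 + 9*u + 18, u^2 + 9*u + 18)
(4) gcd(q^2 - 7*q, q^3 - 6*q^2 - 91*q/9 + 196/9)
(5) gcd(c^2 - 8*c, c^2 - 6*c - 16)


(1) = k^2 + 5*I*k
(2) = g^3 - g^2 - 22*g + 40
(3) = u^2 + 9*u + 18
(4) = q - 7
(5) = gcd(c*(c - 8), (c - 8)*(c + 2)) = c - 8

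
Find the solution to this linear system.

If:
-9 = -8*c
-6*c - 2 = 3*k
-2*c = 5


Then:
No Solution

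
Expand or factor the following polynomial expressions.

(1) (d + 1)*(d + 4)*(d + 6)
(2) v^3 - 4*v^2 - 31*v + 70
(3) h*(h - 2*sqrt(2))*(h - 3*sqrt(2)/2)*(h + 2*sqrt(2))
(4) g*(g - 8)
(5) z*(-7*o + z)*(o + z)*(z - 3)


(1) = d^3 + 11*d^2 + 34*d + 24
(2) = (v - 7)*(v - 2)*(v + 5)
(3) = h^4 - 3*sqrt(2)*h^3/2 - 8*h^2 + 12*sqrt(2)*h
(4) = g^2 - 8*g
(5) = -7*o^2*z^2 + 21*o^2*z - 6*o*z^3 + 18*o*z^2 + z^4 - 3*z^3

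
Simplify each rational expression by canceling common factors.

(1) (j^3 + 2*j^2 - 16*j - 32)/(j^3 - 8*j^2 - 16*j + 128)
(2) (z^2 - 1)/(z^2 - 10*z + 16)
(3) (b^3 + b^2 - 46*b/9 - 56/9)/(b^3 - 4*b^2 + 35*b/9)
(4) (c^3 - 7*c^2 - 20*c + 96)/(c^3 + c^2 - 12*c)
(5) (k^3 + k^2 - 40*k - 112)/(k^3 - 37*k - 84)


(1) = (j + 2)/(j - 8)
(2) = (z^2 - 1)/(z^2 - 10*z + 16)
(3) = (3*b^2 + 10*b + 8)/(3*b^2 - 5*b)
(4) = (c - 8)/c
(5) = (k + 4)/(k + 3)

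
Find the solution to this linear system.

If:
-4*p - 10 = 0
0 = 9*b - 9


Then:
b = 1
p = -5/2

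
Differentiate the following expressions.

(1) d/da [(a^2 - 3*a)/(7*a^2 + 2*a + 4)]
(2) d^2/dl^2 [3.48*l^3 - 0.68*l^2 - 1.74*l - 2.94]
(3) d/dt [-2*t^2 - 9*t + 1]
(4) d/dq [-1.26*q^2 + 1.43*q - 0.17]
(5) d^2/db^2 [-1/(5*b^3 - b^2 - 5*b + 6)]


(1) = (23*a^2 + 8*a - 12)/(49*a^4 + 28*a^3 + 60*a^2 + 16*a + 16)
(2) = 20.88*l - 1.36
(3) = -4*t - 9
(4) = 1.43 - 2.52*q
(5) = 2*((15*b - 1)*(5*b^3 - b^2 - 5*b + 6) - (-15*b^2 + 2*b + 5)^2)/(5*b^3 - b^2 - 5*b + 6)^3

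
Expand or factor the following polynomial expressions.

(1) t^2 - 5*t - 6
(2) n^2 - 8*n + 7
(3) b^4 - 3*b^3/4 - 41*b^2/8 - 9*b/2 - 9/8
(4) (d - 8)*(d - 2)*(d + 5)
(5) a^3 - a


(1) = (t - 6)*(t + 1)
(2) = (n - 7)*(n - 1)
(3) = (b - 3)*(b + 1/2)*(b + 3/4)*(b + 1)
(4) = d^3 - 5*d^2 - 34*d + 80
(5) = a*(a - 1)*(a + 1)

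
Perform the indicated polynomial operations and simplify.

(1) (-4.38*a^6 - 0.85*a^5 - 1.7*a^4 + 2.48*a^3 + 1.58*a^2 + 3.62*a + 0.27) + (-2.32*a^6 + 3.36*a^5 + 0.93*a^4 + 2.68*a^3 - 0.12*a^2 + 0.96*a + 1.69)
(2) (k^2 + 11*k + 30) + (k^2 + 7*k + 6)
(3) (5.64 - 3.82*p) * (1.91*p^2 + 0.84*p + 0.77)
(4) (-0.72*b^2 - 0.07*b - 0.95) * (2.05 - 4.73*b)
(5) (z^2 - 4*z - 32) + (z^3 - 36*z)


(1) = -6.7*a^6 + 2.51*a^5 - 0.77*a^4 + 5.16*a^3 + 1.46*a^2 + 4.58*a + 1.96
(2) = 2*k^2 + 18*k + 36
(3) = -7.2962*p^3 + 7.5636*p^2 + 1.7962*p + 4.3428
(4) = 3.4056*b^3 - 1.1449*b^2 + 4.35*b - 1.9475
(5) = z^3 + z^2 - 40*z - 32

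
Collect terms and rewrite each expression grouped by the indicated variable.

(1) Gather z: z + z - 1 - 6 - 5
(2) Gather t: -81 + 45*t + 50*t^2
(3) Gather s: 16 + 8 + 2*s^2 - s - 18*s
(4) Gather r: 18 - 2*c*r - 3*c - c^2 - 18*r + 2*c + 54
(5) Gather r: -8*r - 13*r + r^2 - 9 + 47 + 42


(1) = 2*z - 12
(2) = 50*t^2 + 45*t - 81
(3) = 2*s^2 - 19*s + 24
(4) = -c^2 - c + r*(-2*c - 18) + 72
(5) = r^2 - 21*r + 80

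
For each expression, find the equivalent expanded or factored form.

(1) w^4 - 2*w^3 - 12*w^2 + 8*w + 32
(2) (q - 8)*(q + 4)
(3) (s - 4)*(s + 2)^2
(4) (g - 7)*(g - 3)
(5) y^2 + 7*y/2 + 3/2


(1) = (w - 4)*(w - 2)*(w + 2)^2
(2) = q^2 - 4*q - 32
(3) = s^3 - 12*s - 16
(4) = g^2 - 10*g + 21
(5) = (y + 1/2)*(y + 3)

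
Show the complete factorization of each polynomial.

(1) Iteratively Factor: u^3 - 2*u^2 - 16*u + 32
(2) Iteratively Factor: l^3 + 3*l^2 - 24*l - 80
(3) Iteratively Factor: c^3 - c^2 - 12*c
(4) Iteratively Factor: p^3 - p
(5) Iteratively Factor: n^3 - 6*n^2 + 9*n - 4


(1) = (u + 4)*(u^2 - 6*u + 8) = (u - 2)*(u + 4)*(u - 4)
(2) = (l + 4)*(l^2 - l - 20) = (l - 5)*(l + 4)*(l + 4)
(3) = (c)*(c^2 - c - 12) = c*(c + 3)*(c - 4)
(4) = (p + 1)*(p^2 - p) = p*(p + 1)*(p - 1)
(5) = (n - 4)*(n^2 - 2*n + 1) = (n - 4)*(n - 1)*(n - 1)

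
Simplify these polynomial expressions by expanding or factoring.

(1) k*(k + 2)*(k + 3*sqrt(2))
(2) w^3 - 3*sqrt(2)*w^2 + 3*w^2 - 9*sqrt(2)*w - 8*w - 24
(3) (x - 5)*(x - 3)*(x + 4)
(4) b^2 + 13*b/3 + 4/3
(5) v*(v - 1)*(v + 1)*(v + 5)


(1) = k^3 + 2*k^2 + 3*sqrt(2)*k^2 + 6*sqrt(2)*k
(2) = (w + 3)*(w - 4*sqrt(2))*(w + sqrt(2))
(3) = x^3 - 4*x^2 - 17*x + 60
(4) = (b + 1/3)*(b + 4)
(5) = v^4 + 5*v^3 - v^2 - 5*v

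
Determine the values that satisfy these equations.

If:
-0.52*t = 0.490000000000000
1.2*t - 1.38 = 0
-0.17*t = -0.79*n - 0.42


Then:
No Solution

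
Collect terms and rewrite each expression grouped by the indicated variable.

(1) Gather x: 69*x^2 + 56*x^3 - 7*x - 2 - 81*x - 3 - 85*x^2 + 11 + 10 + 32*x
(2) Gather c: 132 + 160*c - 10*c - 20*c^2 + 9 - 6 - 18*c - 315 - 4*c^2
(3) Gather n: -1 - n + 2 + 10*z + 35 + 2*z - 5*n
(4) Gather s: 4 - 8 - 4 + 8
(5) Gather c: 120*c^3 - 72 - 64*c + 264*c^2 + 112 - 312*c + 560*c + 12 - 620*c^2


(1) = 56*x^3 - 16*x^2 - 56*x + 16
(2) = -24*c^2 + 132*c - 180
(3) = -6*n + 12*z + 36
(4) = 0
(5) = 120*c^3 - 356*c^2 + 184*c + 52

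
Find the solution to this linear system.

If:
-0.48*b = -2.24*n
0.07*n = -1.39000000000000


Then:
b = -92.67
n = -19.86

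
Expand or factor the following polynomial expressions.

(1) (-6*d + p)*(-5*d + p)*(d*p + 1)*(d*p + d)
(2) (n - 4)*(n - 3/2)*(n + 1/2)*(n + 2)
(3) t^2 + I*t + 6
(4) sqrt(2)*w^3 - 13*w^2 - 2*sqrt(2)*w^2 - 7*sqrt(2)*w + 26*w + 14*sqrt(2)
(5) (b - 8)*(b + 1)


(1) = 30*d^4*p^2 + 30*d^4*p - 11*d^3*p^3 - 11*d^3*p^2 + 30*d^3*p + 30*d^3 + d^2*p^4 + d^2*p^3 - 11*d^2*p^2 - 11*d^2*p + d*p^3 + d*p^2
(2) = n^4 - 3*n^3 - 27*n^2/4 + 19*n/2 + 6
(3) = (t - 2*I)*(t + 3*I)
(4) = (w - 2)*(w - 7*sqrt(2))*(sqrt(2)*w + 1)
(5) = b^2 - 7*b - 8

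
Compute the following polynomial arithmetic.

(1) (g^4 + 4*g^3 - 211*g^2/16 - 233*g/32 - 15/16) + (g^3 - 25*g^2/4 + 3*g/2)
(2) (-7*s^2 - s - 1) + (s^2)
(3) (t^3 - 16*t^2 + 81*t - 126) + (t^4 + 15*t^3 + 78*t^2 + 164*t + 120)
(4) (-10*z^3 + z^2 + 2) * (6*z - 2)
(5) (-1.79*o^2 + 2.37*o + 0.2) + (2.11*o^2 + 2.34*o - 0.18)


(1) = g^4 + 5*g^3 - 311*g^2/16 - 185*g/32 - 15/16
(2) = -6*s^2 - s - 1
(3) = t^4 + 16*t^3 + 62*t^2 + 245*t - 6
(4) = -60*z^4 + 26*z^3 - 2*z^2 + 12*z - 4
(5) = 0.32*o^2 + 4.71*o + 0.02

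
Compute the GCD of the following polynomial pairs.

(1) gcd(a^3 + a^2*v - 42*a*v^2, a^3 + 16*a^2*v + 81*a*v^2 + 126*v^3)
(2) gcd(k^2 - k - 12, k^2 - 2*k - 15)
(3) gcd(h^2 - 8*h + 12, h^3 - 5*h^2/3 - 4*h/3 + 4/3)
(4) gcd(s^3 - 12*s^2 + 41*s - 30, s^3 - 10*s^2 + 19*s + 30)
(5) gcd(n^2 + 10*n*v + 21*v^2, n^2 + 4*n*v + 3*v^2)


(1) = gcd(a*(a - 6*v)*(a + 7*v), (a + 3*v)*(a + 6*v)*(a + 7*v)) = a + 7*v
(2) = gcd((k - 4)*(k + 3), (k - 5)*(k + 3)) = k + 3
(3) = gcd((h - 6)*(h - 2), (h - 2)*(h - 2/3)*(h + 1)) = h - 2
(4) = gcd((s - 6)*(s - 5)*(s - 1), (s - 6)*(s - 5)*(s + 1)) = s^2 - 11*s + 30
(5) = n + 3*v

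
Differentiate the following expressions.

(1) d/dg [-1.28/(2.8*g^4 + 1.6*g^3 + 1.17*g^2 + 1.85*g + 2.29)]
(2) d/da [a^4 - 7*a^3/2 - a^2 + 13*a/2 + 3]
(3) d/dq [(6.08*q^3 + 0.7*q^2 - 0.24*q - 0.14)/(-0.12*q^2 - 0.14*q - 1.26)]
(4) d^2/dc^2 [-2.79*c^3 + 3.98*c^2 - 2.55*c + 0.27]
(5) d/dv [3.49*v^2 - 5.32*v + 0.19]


(1) = (14.336*g^3 + 6.144*g^2 + 2.9952*g + 2.368)/(2.8*g^4 + 1.6*g^3 + 1.17*g^2 + 1.85*g + 2.29)^2
(2) = 4*a^3 - 21*a^2/2 - 2*a + 13/2
(3) = (-0.7296*q^4 - 1.7024*q^3 - 23.1092*q^2 - 1.7976*q + 0.2828)/(0.0144*q^4 + 0.0336*q^3 + 0.322*q^2 + 0.3528*q + 1.5876)
(4) = 7.96 - 16.74*c
(5) = 6.98*v - 5.32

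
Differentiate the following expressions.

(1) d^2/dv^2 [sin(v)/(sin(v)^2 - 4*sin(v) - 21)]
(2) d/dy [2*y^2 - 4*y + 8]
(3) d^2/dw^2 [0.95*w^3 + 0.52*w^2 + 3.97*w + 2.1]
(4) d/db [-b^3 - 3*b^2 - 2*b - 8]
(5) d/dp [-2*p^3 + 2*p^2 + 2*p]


(1) = (-sin(v)^5 - 4*sin(v)^4 - 124*sin(v)^3 + 84*sin(v)^2 - 315*sin(v) - 168)/((sin(v) - 7)^3*(sin(v) + 3)^3)
(2) = 4*y - 4
(3) = 5.7*w + 1.04
(4) = -3*b^2 - 6*b - 2
(5) = -6*p^2 + 4*p + 2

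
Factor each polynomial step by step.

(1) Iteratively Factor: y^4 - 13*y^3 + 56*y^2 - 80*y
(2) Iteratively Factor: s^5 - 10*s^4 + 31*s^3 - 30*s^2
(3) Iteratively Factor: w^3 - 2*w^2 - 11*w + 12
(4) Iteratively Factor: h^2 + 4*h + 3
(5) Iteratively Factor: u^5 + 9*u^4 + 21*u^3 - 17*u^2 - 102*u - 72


(1) = (y - 4)*(y^3 - 9*y^2 + 20*y) = (y - 4)^2*(y^2 - 5*y) = (y - 5)*(y - 4)^2*(y)
(2) = (s)*(s^4 - 10*s^3 + 31*s^2 - 30*s) = s^2*(s^3 - 10*s^2 + 31*s - 30) = s^2*(s - 3)*(s^2 - 7*s + 10) = s^2*(s - 3)*(s - 2)*(s - 5)
(3) = (w - 4)*(w^2 + 2*w - 3) = (w - 4)*(w - 1)*(w + 3)
(4) = (h + 3)*(h + 1)
(5) = (u - 2)*(u^4 + 11*u^3 + 43*u^2 + 69*u + 36) = (u - 2)*(u + 3)*(u^3 + 8*u^2 + 19*u + 12) = (u - 2)*(u + 1)*(u + 3)*(u^2 + 7*u + 12) = (u - 2)*(u + 1)*(u + 3)^2*(u + 4)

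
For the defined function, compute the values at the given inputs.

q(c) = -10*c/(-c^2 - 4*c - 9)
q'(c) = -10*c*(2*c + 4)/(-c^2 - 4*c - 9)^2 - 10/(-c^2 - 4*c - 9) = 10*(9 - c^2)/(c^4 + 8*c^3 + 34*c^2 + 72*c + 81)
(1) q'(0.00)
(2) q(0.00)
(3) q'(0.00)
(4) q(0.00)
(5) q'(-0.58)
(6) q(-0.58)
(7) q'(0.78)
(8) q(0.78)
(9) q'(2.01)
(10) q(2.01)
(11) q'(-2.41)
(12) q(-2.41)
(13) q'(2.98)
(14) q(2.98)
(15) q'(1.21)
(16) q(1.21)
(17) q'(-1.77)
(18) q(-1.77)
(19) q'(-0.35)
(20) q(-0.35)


(1) = 1.11
(2) = 0.00
(3) = 1.11
(4) = 0.00
(5) = 1.76
(6) = -0.83
(7) = 0.52
(8) = 0.61
(9) = 0.11
(10) = 0.95
(11) = 1.20
(12) = -4.66
(13) = 0.00
(14) = 1.00
(15) = 0.32
(16) = 0.79
(17) = 2.30
(18) = -3.50
(19) = 1.49
(20) = -0.45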